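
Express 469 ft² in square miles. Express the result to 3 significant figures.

1.68 × 10^-5 mi²

1 square foot = 3.58701 × 10^-8 mi².
469 × 3.58701 × 10^-8 ≈ 1.68 × 10^-5 mi².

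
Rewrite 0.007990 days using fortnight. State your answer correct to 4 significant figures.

1 day = 0.0714286 fortnight.
0.007990 × 0.0714286 ≈ 0.0005707 fortnight.

0.0005707 fortnights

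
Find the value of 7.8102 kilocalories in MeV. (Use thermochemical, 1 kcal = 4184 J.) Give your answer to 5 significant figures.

1 kilocalorie = 2.61145 × 10^16 MeV.
Then 7.8102 × 2.61145 × 10^16 ≈ 2.0396 × 10^17 MeV.

2.0396 × 10^17 megaelectronvolts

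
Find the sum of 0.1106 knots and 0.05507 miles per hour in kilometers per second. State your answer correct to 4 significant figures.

0.1106 kn = 5.68976 × 10^-5 km/s and 0.05507 mph = 2.46185 × 10^-5 km/s.
5.68976 × 10^-5 + 2.46185 × 10^-5 ≈ 8.152 × 10^-5 km/s.

8.152 × 10^-5 km/s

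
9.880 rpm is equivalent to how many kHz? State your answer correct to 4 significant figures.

1 rpm = 1.66667 × 10^-5 kHz.
So 9.880 × 1.66667 × 10^-5 ≈ 0.0001647 kHz.

0.0001647 kHz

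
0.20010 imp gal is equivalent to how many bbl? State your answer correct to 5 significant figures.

1 imp gal = 0.0285940 oil barrels.
Thus 0.20010 × 0.0285940 ≈ 0.0057217 bbl.

0.0057217 bbl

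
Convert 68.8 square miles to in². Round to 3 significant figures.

2.76e+11 in²

1 mi² = 4.01449e+9 in².
So 68.8 × 4.01449e+9 ≈ 2.76e+11 in².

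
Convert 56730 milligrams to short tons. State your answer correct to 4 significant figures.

1 milligram = 1.10231 × 10^-9 short tons.
So 56730 × 1.10231 × 10^-9 ≈ 6.253 × 10^-5 short ton.

6.253 × 10^-5 short ton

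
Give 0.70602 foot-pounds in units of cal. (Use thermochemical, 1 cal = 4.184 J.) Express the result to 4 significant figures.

1 ft·lbf = 0.324048 calories.
So 0.70602 × 0.324048 ≈ 0.2288 cal.

0.2288 cal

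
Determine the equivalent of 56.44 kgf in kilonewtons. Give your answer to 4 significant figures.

1 kilogram-force = 0.00980665 kilonewtons.
56.44 × 0.00980665 ≈ 0.5535 kN.

0.5535 kN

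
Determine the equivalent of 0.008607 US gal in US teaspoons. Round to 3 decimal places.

6.610 US tsp

1 US gal = 768.000 US tsp.
So 0.008607 × 768.000 ≈ 6.610 US tsp.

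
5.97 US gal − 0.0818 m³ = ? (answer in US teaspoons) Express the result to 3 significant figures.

-12000 US teaspoons

5.97 US gal = 4584.96 US tsp and 0.0818 m³ = 16595.9 US tsp.
4584.96 − 16595.9 ≈ -12000 US tsp.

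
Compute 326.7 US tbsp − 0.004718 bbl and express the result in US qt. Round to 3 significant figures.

4.31 US quarts

326.7 US tbsp = 5.10469 US qt and 0.004718 bbl = 0.792624 US qt.
5.10469 − 0.792624 ≈ 4.31 US qt.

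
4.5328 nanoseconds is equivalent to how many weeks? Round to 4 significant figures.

1 nanosecond = 1.65344e-15 wk.
Then 4.5328 × 1.65344e-15 ≈ 7.495e-15 wk.

7.495e-15 weeks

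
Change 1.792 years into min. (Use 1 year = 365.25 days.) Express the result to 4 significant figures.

1 year = 525960 min.
Thus 1.792 × 525960 ≈ 942500 min.

942500 min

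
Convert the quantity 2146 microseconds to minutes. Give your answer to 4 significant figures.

3.577 × 10^-5 minutes

1 μs = 1.66667 × 10^-8 minutes.
Then 2146 × 1.66667 × 10^-8 ≈ 3.577 × 10^-5 min.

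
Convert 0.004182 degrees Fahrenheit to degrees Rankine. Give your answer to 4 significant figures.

°R = °F + 459.67.
Applying the formula gives 459.7 °R.

459.7 °R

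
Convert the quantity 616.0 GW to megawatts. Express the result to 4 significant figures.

1 gigawatt = 1000.00 MW.
616.0 × 1000.00 ≈ 616000 MW.

616000 MW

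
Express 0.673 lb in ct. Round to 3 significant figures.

1530 carats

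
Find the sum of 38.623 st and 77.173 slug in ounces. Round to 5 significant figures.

48379 oz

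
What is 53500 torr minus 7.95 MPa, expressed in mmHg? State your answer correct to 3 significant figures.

-6130 millimeters of mercury

53500 torr = 53500.0 mmHg and 7.95 MPa = 59629.9 mmHg.
53500.0 − 59629.9 ≈ -6130 mmHg.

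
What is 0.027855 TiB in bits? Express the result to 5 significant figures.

2.4502 × 10^11 bit

1 TiB = 8.79609 × 10^12 bit.
So 0.027855 × 8.79609 × 10^12 ≈ 2.4502 × 10^11 bit.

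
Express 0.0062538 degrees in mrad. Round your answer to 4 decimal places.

1 degree = 17.4533 mrad.
So 0.0062538 × 17.4533 ≈ 0.1091 mrad.

0.1091 mrad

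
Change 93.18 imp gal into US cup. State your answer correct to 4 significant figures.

1 imperial gallon = 19.2152 US cups.
Then 93.18 × 19.2152 ≈ 1790 US cup.

1790 US cup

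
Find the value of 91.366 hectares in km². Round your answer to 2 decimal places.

0.91 square kilometers

1 ha = 0.0100000 km².
Thus 91.366 × 0.0100000 ≈ 0.91 km².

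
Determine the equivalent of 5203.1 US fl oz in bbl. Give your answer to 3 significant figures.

0.968 bbl

1 US fl oz = 0.000186012 bbl.
5203.1 × 0.000186012 ≈ 0.968 bbl.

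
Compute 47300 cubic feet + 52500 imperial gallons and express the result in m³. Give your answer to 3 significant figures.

1580 m³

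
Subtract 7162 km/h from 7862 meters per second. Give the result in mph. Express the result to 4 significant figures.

7862 m/s = 17586.8 mph and 7162 km/h = 4450.26 mph.
17586.8 − 4450.26 ≈ 13140 mph.

13140 miles per hour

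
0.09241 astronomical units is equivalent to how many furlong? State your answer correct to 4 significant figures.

1 au = 7.43646 × 10^8 furlongs.
Thus 0.09241 × 7.43646 × 10^8 ≈ 6.872 × 10^7 furlong.

6.872 × 10^7 furlongs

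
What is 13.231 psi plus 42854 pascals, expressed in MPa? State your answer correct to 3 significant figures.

13.231 psi = 0.0912245 MPa and 42854 Pa = 0.0428540 MPa.
0.0912245 + 0.0428540 ≈ 0.134 MPa.

0.134 MPa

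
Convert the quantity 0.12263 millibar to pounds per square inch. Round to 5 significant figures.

1 mbar = 0.0145038 psi.
Then 0.12263 × 0.0145038 ≈ 0.0017786 psi.

0.0017786 psi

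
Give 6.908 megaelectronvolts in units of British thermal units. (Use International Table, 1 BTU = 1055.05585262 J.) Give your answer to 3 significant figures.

1 megaelectronvolt = 1.51857e-16 BTU.
6.908 × 1.51857e-16 ≈ 1.05e-15 BTU.

1.05e-15 British thermal units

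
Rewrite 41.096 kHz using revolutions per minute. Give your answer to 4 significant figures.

1 kHz = 60000.0 rpm.
So 41.096 × 60000.0 ≈ 2.466 × 10^6 rpm.

2.466 × 10^6 rpm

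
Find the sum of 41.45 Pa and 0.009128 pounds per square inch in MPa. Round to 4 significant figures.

0.0001044 MPa

41.45 Pa = 4.14500 × 10^-5 MPa and 0.009128 psi = 6.29353 × 10^-5 MPa.
4.14500 × 10^-5 + 6.29353 × 10^-5 ≈ 0.0001044 MPa.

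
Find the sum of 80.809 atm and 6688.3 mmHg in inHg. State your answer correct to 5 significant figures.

2681.2 inches of mercury

80.809 atm = 2417.91 inHg and 6688.3 mmHg = 263.319 inHg.
2417.91 + 263.319 ≈ 2681.2 inHg.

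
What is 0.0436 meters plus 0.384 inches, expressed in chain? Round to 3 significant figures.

0.00265 chain

0.0436 m = 0.00216734 chain and 0.384 in = 0.000484848 chain.
0.00216734 + 0.000484848 ≈ 0.00265 chain.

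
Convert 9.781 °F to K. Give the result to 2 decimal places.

260.81 kelvins

K = (°F + 459.67) × 5/9.
Applying the formula gives 260.81 K.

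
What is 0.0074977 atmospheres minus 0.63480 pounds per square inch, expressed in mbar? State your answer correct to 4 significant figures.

0.0074977 atm = 7.59704 mbar and 0.63480 psi = 43.7679 mbar.
7.59704 − 43.7679 ≈ -36.17 mbar.

-36.17 millibar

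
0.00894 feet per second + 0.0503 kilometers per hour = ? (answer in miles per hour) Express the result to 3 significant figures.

0.0374 miles per hour

0.00894 ft/s = 0.00609545 mph and 0.0503 km/h = 0.0312550 mph.
0.00609545 + 0.0312550 ≈ 0.0374 mph.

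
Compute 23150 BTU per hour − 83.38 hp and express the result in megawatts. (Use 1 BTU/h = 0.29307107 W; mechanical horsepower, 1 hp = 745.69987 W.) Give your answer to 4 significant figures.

-0.05539 MW

23150 BTU/h = 0.00678460 MW and 83.38 hp = 0.0621765 MW.
0.00678460 − 0.0621765 ≈ -0.05539 MW.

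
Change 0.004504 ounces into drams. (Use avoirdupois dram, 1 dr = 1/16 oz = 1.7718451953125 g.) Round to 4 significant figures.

1 oz = 16.0000 drams.
Then 0.004504 × 16.0000 ≈ 0.07206 dr.

0.07206 drams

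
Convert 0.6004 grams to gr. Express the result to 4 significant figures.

9.266 gr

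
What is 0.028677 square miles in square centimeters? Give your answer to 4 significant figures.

7.427e+8 square centimeters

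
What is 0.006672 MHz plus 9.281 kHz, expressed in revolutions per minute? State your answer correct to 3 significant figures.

957000 rpm

0.006672 MHz = 400320 rpm and 9.281 kHz = 556860 rpm.
400320 + 556860 ≈ 957000 rpm.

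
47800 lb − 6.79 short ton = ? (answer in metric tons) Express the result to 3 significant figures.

15.5 metric tons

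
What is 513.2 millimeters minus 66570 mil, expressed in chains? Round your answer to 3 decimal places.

-0.059 chains

513.2 mm = 0.0255110 chain and 66570 mil = 0.0840530 chain.
0.0255110 − 0.0840530 ≈ -0.059 chain.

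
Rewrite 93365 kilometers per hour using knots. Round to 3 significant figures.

50400 kn

1 kilometer per hour = 0.539957 knots.
Then 93365 × 0.539957 ≈ 50400 kn.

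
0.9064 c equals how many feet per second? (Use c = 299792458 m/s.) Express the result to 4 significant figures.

1 speed of light = 9.83571e+8 ft/s.
So 0.9064 × 9.83571e+8 ≈ 8.915e+8 ft/s.

8.915e+8 ft/s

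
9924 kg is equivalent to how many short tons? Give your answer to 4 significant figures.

1 kilogram = 0.00110231 short ton.
Then 9924 × 0.00110231 ≈ 10.94 short ton.

10.94 short ton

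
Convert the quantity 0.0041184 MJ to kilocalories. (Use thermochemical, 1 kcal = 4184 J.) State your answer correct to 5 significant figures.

1 megajoule = 239.006 kcal.
So 0.0041184 × 239.006 ≈ 0.98432 kcal.

0.98432 kilocalories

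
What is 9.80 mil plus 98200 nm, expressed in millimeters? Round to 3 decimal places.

9.80 mil = 0.248920 mm and 98200 nm = 0.0982000 mm.
0.248920 + 0.0982000 ≈ 0.347 mm.

0.347 millimeters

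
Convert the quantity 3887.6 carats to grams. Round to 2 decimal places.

777.52 grams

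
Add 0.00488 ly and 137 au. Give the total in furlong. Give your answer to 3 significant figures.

3.31e+11 furlong

0.00488 ly = 2.29502e+11 furlong and 137 au = 1.01880e+11 furlong.
2.29502e+11 + 1.01880e+11 ≈ 3.31e+11 furlong.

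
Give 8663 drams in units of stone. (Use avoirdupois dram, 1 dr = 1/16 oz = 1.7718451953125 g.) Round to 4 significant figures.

1 dr = 0.000279018 stone.
So 8663 × 0.000279018 ≈ 2.417 st.

2.417 st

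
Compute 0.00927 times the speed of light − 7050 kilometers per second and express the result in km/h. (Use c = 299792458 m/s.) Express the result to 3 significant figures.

-1.54e+7 km/h

0.00927 c = 1.00047e+7 km/h and 7050 km/s = 2.53800e+7 km/h.
1.00047e+7 − 2.53800e+7 ≈ -1.54e+7 km/h.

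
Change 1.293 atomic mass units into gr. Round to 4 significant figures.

1 u = 2.56260e-23 grains.
Then 1.293 × 2.56260e-23 ≈ 3.313e-23 gr.

3.313e-23 gr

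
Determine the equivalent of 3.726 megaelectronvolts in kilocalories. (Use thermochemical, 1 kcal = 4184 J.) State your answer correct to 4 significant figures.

1.427e-16 kilocalories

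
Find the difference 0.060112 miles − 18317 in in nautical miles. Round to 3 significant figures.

-0.199 nmi

0.060112 mi = 0.0522359 nmi and 18317 in = 0.251216 nmi.
0.0522359 − 0.251216 ≈ -0.199 nmi.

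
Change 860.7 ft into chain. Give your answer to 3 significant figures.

1 foot = 0.0151515 chains.
So 860.7 × 0.0151515 ≈ 13.0 chain.

13.0 chain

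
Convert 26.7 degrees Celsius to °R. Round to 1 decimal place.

539.7 degrees Rankine

°R = (°C + 273.15) × 9/5.
Applying the formula gives 539.7 °R.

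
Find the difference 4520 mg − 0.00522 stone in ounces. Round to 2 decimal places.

-1.01 oz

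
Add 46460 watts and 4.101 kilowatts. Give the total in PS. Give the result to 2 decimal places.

68.74 metric horsepower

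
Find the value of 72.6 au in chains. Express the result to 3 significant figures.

1 au = 7.43646e+9 chain.
So 72.6 × 7.43646e+9 ≈ 5.40e+11 chain.

5.40e+11 chain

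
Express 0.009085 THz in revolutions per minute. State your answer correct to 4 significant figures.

5.451e+11 revolutions per minute

1 terahertz = 6.00000e+13 rpm.
Then 0.009085 × 6.00000e+13 ≈ 5.451e+11 rpm.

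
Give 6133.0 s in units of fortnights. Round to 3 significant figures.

0.00507 fortnights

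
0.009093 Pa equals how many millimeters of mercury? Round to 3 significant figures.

6.82e-5 mmHg

1 Pa = 0.00750062 mmHg.
So 0.009093 × 0.00750062 ≈ 6.82e-5 mmHg.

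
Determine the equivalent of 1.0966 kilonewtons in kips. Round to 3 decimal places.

0.247 kip

1 kN = 0.224809 kip.
Then 1.0966 × 0.224809 ≈ 0.247 kip.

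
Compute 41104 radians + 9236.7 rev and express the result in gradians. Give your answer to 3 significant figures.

6.31 × 10^6 grad

41104 rad = 2.61676 × 10^6 grad and 9236.7 rev = 3.69468 × 10^6 grad.
2.61676 × 10^6 + 3.69468 × 10^6 ≈ 6.31 × 10^6 grad.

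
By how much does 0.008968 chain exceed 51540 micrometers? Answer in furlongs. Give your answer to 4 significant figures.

0.0006406 furlongs

0.008968 chain = 0.000896800 furlong and 51540 μm = 0.000256204 furlong.
0.000896800 − 0.000256204 ≈ 0.0006406 furlong.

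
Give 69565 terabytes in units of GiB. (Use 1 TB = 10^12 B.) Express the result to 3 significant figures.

1 terabyte = 931.323 GiB.
So 69565 × 931.323 ≈ 6.48 × 10^7 GiB.

6.48 × 10^7 gibibytes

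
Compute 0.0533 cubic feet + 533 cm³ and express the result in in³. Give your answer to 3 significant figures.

125 cubic inches

0.0533 ft³ = 92.1024 in³ and 533 cm³ = 32.5257 in³.
92.1024 + 32.5257 ≈ 125 in³.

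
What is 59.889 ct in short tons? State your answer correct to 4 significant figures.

1 carat = 2.20462e-7 short tons.
59.889 × 2.20462e-7 ≈ 1.320e-5 short ton.

1.320e-5 short ton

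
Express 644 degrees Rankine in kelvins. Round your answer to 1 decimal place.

357.8 kelvins

°R = K × 9/5.
Applying the formula gives 357.8 K.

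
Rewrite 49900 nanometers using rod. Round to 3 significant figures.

9.92 × 10^-6 rods

1 nm = 1.98839 × 10^-10 rods.
Thus 49900 × 1.98839 × 10^-10 ≈ 9.92 × 10^-6 rod.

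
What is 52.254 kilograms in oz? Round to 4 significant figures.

1843 ounces

1 kilogram = 35.2740 ounces.
Thus 52.254 × 35.2740 ≈ 1843 oz.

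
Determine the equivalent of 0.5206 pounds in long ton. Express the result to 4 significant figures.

0.0002324 long ton

1 lb = 0.000446429 long ton.
0.5206 × 0.000446429 ≈ 0.0002324 long ton.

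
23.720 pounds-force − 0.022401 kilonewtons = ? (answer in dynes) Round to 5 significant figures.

8.3111 × 10^6 dyn

23.720 lbf = 1.05512 × 10^7 dyn and 0.022401 kN = 2.24010 × 10^6 dyn.
1.05512 × 10^7 − 2.24010 × 10^6 ≈ 8.3111 × 10^6 dyn.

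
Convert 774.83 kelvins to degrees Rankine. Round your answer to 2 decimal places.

°R = K × 9/5.
Applying the formula gives 1394.69 °R.

1394.69 degrees Rankine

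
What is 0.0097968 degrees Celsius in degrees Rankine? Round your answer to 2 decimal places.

°R = (°C + 273.15) × 9/5.
Applying the formula gives 491.69 °R.

491.69 degrees Rankine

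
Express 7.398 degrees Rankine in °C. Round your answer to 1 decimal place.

°R = (°C + 273.15) × 9/5.
Applying the formula gives -269.0 °C.

-269.0 degrees Celsius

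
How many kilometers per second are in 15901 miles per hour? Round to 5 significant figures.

7.1084 km/s

1 mile per hour = 0.000447040 kilometers per second.
Then 15901 × 0.000447040 ≈ 7.1084 km/s.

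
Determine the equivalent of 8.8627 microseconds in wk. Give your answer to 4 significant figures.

1.465 × 10^-11 wk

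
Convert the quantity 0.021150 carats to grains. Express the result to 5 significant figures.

1 carat = 3.08647 gr.
Then 0.021150 × 3.08647 ≈ 0.065279 gr.

0.065279 gr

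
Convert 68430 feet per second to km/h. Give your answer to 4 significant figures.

1 ft/s = 1.09728 kilometers per hour.
Thus 68430 × 1.09728 ≈ 75090 km/h.

75090 kilometers per hour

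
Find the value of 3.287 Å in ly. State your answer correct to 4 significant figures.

3.474 × 10^-26 ly

1 Å = 1.05700 × 10^-26 light-years.
3.287 × 1.05700 × 10^-26 ≈ 3.474 × 10^-26 ly.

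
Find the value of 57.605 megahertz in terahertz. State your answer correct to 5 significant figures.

5.7605e-5 THz

1 megahertz = 1.00000e-6 THz.
Then 57.605 × 1.00000e-6 ≈ 5.7605e-5 THz.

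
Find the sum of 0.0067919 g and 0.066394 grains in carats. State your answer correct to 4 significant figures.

0.05547 ct

0.0067919 g = 0.0339595 ct and 0.066394 gr = 0.0215113 ct.
0.0339595 + 0.0215113 ≈ 0.05547 ct.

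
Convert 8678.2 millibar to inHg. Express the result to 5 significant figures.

256.27 inches of mercury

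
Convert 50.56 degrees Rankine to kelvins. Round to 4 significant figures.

28.09 kelvins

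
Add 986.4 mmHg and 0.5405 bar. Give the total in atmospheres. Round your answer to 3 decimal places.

986.4 mmHg = 1.29789 atm and 0.5405 bar = 0.533432 atm.
1.29789 + 0.533432 ≈ 1.831 atm.

1.831 atm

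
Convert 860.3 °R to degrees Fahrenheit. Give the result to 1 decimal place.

°R = °F + 459.67.
Applying the formula gives 400.6 °F.

400.6 °F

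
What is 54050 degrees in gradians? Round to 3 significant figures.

60100 grad

1 degree = 1.11111 grad.
Thus 54050 × 1.11111 ≈ 60100 grad.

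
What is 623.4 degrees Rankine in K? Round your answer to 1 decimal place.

°R = K × 9/5.
Applying the formula gives 346.3 K.

346.3 kelvins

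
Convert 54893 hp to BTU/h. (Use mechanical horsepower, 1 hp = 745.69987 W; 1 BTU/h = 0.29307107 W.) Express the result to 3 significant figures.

1 hp = 2544.43 BTU/h.
Thus 54893 × 2544.43 ≈ 1.40 × 10^8 BTU/h.

1.40 × 10^8 BTU per hour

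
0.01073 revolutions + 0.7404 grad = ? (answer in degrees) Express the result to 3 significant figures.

4.53 °

0.01073 rev = 3.86280 ° and 0.7404 grad = 0.666360 °.
3.86280 + 0.666360 ≈ 4.53 °.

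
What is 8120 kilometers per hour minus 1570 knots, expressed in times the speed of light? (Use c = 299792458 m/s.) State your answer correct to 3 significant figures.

4.83e-6 c

8120 km/h = 7.52372e-6 c and 1570 kn = 2.69412e-6 c.
7.52372e-6 − 2.69412e-6 ≈ 4.83e-6 c.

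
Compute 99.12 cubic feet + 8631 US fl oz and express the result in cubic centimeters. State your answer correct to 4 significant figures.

99.12 ft³ = 2.80677 × 10^6 cm³ and 8631 US fl oz = 255249 cm³.
2.80677 × 10^6 + 255249 ≈ 3.062 × 10^6 cm³.

3.062 × 10^6 cm³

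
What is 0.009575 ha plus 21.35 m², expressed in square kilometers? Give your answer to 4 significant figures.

0.0001171 square kilometers

0.009575 ha = 9.57500 × 10^-5 km² and 21.35 m² = 2.13500 × 10^-5 km².
9.57500 × 10^-5 + 2.13500 × 10^-5 ≈ 0.0001171 km².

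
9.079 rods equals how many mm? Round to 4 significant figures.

1 rod = 5029.20 mm.
9.079 × 5029.20 ≈ 45660 mm.

45660 mm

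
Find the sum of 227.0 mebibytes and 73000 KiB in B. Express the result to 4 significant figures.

227.0 MiB = 2.38027 × 10^8 B and 73000 KiB = 7.47520 × 10^7 B.
2.38027 × 10^8 + 7.47520 × 10^7 ≈ 3.128 × 10^8 B.

3.128 × 10^8 bytes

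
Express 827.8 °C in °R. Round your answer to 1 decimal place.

1981.7 °R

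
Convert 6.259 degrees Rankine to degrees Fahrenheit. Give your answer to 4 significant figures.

-453.4 degrees Fahrenheit

°R = °F + 459.67.
Applying the formula gives -453.4 °F.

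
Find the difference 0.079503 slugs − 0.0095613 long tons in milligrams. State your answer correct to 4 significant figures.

-8.554 × 10^6 mg

0.079503 slug = 1.16026 × 10^6 mg and 0.0095613 long ton = 9.71473 × 10^6 mg.
1.16026 × 10^6 − 9.71473 × 10^6 ≈ -8.554 × 10^6 mg.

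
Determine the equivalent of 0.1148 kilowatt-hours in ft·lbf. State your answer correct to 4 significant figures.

1 kWh = 2.65522e+6 foot-pounds.
Thus 0.1148 × 2.65522e+6 ≈ 304800 ft·lbf.

304800 ft·lbf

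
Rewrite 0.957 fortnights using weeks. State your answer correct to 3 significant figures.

1.91 wk

1 fortnight = 2.00000 weeks.
0.957 × 2.00000 ≈ 1.91 wk.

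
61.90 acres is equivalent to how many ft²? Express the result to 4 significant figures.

2.696 × 10^6 ft²

1 acre = 43560.0 ft².
61.90 × 43560.0 ≈ 2.696 × 10^6 ft².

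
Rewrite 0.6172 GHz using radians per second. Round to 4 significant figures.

1 GHz = 6.28319 × 10^9 rad/s.
So 0.6172 × 6.28319 × 10^9 ≈ 3.878 × 10^9 rad/s.

3.878 × 10^9 rad/s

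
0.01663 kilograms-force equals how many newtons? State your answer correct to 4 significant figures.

1 kgf = 9.80665 N.
0.01663 × 9.80665 ≈ 0.1631 N.

0.1631 newtons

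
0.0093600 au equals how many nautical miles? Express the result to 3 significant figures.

756000 nmi

1 astronomical unit = 8.07764e+7 nautical miles.
Then 0.0093600 × 8.07764e+7 ≈ 756000 nmi.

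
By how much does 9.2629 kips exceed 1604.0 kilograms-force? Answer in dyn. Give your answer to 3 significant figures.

9.2629 kip = 4.12034e+9 dyn and 1604.0 kgf = 1.57299e+9 dyn.
4.12034e+9 − 1.57299e+9 ≈ 2.55e+9 dyn.

2.55e+9 dynes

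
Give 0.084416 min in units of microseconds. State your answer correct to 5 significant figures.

5.0650 × 10^6 μs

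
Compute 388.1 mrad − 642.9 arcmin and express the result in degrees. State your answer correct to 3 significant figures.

11.5 degrees

388.1 mrad = 22.2365 ° and 642.9 arcmin = 10.7150 °.
22.2365 − 10.7150 ≈ 11.5 °.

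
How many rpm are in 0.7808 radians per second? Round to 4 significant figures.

7.456 revolutions per minute

1 rad/s = 9.54930 revolutions per minute.
0.7808 × 9.54930 ≈ 7.456 rpm.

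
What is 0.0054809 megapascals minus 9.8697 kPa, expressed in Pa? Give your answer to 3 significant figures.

0.0054809 MPa = 5480.90 Pa and 9.8697 kPa = 9869.70 Pa.
5480.90 − 9869.70 ≈ -4390 Pa.

-4390 Pa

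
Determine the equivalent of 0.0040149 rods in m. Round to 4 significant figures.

1 rod = 5.02920 meters.
0.0040149 × 5.02920 ≈ 0.02019 m.

0.02019 m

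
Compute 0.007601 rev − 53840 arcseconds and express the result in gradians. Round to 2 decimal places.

-13.58 gradians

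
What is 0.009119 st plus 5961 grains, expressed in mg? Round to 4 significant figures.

0.009119 st = 57908.3 mg and 5961 gr = 386266 mg.
57908.3 + 386266 ≈ 444200 mg.

444200 mg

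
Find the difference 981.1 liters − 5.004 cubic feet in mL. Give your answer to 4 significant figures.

981.1 L = 981100 mL and 5.004 ft³ = 141698 mL.
981100 − 141698 ≈ 839400 mL.

839400 mL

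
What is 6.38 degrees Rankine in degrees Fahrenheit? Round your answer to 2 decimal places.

-453.29 °F

°R = °F + 459.67.
Applying the formula gives -453.29 °F.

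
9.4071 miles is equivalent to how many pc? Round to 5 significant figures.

1 mi = 5.21553e-14 pc.
Thus 9.4071 × 5.21553e-14 ≈ 4.9063e-13 pc.

4.9063e-13 pc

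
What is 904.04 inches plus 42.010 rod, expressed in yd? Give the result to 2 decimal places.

256.17 yd

904.04 in = 25.1122 yd and 42.010 rod = 231.055 yd.
25.1122 + 231.055 ≈ 256.17 yd.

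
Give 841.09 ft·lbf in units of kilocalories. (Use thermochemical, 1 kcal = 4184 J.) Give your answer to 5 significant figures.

0.27255 kcal

1 foot-pound = 0.000324048 kcal.
Then 841.09 × 0.000324048 ≈ 0.27255 kcal.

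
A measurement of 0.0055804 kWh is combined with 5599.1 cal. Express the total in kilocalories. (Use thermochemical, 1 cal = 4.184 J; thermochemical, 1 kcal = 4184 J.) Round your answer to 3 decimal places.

10.401 kcal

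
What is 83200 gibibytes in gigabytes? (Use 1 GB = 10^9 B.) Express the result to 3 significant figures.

89300 gigabytes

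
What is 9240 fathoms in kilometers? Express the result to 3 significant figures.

1 fathom = 0.00182880 km.
Thus 9240 × 0.00182880 ≈ 16.9 km.

16.9 kilometers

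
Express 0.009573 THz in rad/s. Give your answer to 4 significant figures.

1 THz = 6.28319e+12 rad/s.
Thus 0.009573 × 6.28319e+12 ≈ 6.015e+10 rad/s.

6.015e+10 rad/s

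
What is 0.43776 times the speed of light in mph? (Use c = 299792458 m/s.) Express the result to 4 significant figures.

2.936e+8 miles per hour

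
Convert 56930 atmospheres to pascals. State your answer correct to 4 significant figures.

5.768e+9 Pa

1 atmosphere = 101325 Pa.
Then 56930 × 101325 ≈ 5.768e+9 Pa.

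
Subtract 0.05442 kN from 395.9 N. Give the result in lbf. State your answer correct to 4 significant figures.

395.9 N = 89.0019 lbf and 0.05442 kN = 12.2341 lbf.
89.0019 − 12.2341 ≈ 76.77 lbf.

76.77 lbf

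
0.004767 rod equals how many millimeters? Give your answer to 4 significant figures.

23.97 mm

1 rod = 5029.20 millimeters.
So 0.004767 × 5029.20 ≈ 23.97 mm.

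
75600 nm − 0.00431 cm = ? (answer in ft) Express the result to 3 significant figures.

75600 nm = 0.000248031 ft and 0.00431 cm = 0.000141404 ft.
0.000248031 − 0.000141404 ≈ 0.000107 ft.

0.000107 feet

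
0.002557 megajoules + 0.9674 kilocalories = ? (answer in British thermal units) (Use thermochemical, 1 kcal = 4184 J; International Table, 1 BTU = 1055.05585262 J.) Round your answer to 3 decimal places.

6.260 BTU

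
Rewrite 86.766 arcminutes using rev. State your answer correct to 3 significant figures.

1 arcminute = 4.62963e-5 revolutions.
So 86.766 × 4.62963e-5 ≈ 0.00402 rev.

0.00402 rev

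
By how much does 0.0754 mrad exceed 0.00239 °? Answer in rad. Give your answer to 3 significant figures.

3.37e-5 rad

0.0754 mrad = 7.54000e-5 rad and 0.00239 ° = 4.17134e-5 rad.
7.54000e-5 − 4.17134e-5 ≈ 3.37e-5 rad.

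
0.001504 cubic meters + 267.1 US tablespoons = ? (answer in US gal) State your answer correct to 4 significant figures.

0.001504 m³ = 0.397315 US gal and 267.1 US tbsp = 1.04336 US gal.
0.397315 + 1.04336 ≈ 1.441 US gal.

1.441 US gal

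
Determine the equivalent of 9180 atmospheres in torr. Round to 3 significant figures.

1 atm = 760.000 torr.
Thus 9180 × 760.000 ≈ 6.98 × 10^6 torr.

6.98 × 10^6 torr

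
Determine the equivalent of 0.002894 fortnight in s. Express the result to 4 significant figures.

1 fortnight = 1.20960e+6 seconds.
Thus 0.002894 × 1.20960e+6 ≈ 3501 s.

3501 seconds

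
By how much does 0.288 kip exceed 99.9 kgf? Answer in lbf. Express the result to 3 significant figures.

67.8 lbf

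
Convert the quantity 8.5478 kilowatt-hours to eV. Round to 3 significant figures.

1.92 × 10^26 electronvolts

1 kilowatt-hour = 2.24694 × 10^25 eV.
Thus 8.5478 × 2.24694 × 10^25 ≈ 1.92 × 10^26 eV.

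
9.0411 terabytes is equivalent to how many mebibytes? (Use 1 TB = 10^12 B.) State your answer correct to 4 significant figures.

8.622e+6 MiB

1 terabyte = 953674 mebibytes.
9.0411 × 953674 ≈ 8.622e+6 MiB.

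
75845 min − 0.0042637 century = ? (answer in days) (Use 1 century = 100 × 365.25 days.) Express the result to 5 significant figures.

-103.06 days

75845 min = 52.6701 d and 0.0042637 century = 155.732 d.
52.6701 − 155.732 ≈ -103.06 d.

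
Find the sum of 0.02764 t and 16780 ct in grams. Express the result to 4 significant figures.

0.02764 t = 27640.0 g and 16780 ct = 3356.00 g.
27640.0 + 3356.00 ≈ 31000 g.

31000 g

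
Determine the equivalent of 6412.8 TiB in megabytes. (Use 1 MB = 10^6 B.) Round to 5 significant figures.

7.0509e+9 megabytes

1 tebibyte = 1.09951e+6 MB.
Then 6412.8 × 1.09951e+6 ≈ 7.0509e+9 MB.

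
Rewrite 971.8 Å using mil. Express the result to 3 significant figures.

0.00383 mils

1 angstrom = 3.93701e-6 mil.
971.8 × 3.93701e-6 ≈ 0.00383 mil.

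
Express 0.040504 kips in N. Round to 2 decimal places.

1 kip = 4448.22 N.
0.040504 × 4448.22 ≈ 180.17 N.

180.17 N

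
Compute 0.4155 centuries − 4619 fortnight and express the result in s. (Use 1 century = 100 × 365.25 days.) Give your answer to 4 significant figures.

-4.276e+9 s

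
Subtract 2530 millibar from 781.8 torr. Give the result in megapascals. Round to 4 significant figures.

781.8 torr = 0.104231 MPa and 2530 mbar = 0.253000 MPa.
0.104231 − 0.253000 ≈ -0.1488 MPa.

-0.1488 MPa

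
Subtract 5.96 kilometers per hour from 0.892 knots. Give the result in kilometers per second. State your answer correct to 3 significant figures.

0.892 kn = 0.000458884 km/s and 5.96 km/h = 0.00165556 km/s.
0.000458884 − 0.00165556 ≈ -0.00120 km/s.

-0.00120 km/s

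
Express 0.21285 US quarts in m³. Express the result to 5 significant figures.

0.00020143 cubic meters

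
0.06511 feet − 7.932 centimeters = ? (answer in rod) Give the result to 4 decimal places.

0.06511 ft = 0.00394606 rod and 7.932 cm = 0.0157719 rod.
0.00394606 − 0.0157719 ≈ -0.0118 rod.

-0.0118 rods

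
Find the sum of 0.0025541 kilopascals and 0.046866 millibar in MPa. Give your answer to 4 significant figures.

0.0025541 kPa = 2.55410 × 10^-6 MPa and 0.046866 mbar = 4.68660 × 10^-6 MPa.
2.55410 × 10^-6 + 4.68660 × 10^-6 ≈ 7.241 × 10^-6 MPa.

7.241 × 10^-6 MPa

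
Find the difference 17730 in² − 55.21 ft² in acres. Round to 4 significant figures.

17730 in² = 0.00282656 acre and 55.21 ft² = 0.00126745 acre.
0.00282656 − 0.00126745 ≈ 0.001559 acre.

0.001559 acre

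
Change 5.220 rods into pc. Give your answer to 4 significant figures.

8.508 × 10^-16 pc

1 rod = 1.62985 × 10^-16 parsecs.
Then 5.220 × 1.62985 × 10^-16 ≈ 8.508 × 10^-16 pc.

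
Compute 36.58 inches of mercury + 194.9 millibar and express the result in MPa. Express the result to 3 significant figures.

36.58 inHg = 0.123874 MPa and 194.9 mbar = 0.0194900 MPa.
0.123874 + 0.0194900 ≈ 0.143 MPa.

0.143 MPa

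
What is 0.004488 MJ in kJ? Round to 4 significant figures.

4.488 kilojoules

1 MJ = 1000.00 kJ.
So 0.004488 × 1000.00 ≈ 4.488 kJ.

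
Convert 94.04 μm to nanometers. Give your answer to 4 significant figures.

1 micrometer = 1000.00 nm.
So 94.04 × 1000.00 ≈ 94040 nm.

94040 nm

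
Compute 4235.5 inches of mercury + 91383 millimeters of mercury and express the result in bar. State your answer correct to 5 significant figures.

4235.5 inHg = 143.430 bar and 91383 mmHg = 121.834 bar.
143.430 + 121.834 ≈ 265.26 bar.

265.26 bar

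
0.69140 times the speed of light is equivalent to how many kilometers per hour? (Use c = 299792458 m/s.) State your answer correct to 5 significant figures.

7.4620 × 10^8 km/h

1 c = 1.079253 × 10^9 kilometers per hour.
Thus 0.69140 × 1.079253 × 10^9 ≈ 7.4620 × 10^8 km/h.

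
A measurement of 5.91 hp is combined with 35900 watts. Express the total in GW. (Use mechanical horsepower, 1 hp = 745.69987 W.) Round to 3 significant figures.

5.91 hp = 4.40709 × 10^-6 GW and 35900 W = 3.59000 × 10^-5 GW.
4.40709 × 10^-6 + 3.59000 × 10^-5 ≈ 4.03 × 10^-5 GW.

4.03 × 10^-5 GW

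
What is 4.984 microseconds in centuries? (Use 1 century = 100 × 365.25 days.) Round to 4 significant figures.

1.579 × 10^-15 century

1 μs = 3.16881 × 10^-16 centuries.
Thus 4.984 × 3.16881 × 10^-16 ≈ 1.579 × 10^-15 century.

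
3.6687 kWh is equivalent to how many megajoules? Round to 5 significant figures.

1 kilowatt-hour = 3.60000 megajoules.
So 3.6687 × 3.60000 ≈ 13.207 MJ.

13.207 MJ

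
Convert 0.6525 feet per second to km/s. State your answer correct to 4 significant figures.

0.0001989 kilometers per second

1 ft/s = 0.000304800 kilometers per second.
So 0.6525 × 0.000304800 ≈ 0.0001989 km/s.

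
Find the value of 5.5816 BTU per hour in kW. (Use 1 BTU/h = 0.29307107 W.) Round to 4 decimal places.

0.0016 kW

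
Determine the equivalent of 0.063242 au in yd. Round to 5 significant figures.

1.0347 × 10^10 yd

1 au = 1.63602 × 10^11 yd.
Thus 0.063242 × 1.63602 × 10^11 ≈ 1.0347 × 10^10 yd.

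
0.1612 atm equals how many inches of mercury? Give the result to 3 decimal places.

4.823 inches of mercury

1 atm = 29.9213 inches of mercury.
So 0.1612 × 29.9213 ≈ 4.823 inHg.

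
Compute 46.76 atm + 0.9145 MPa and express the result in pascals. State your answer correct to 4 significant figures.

5.652 × 10^6 pascals

46.76 atm = 4.73796 × 10^6 Pa and 0.9145 MPa = 914500 Pa.
4.73796 × 10^6 + 914500 ≈ 5.652 × 10^6 Pa.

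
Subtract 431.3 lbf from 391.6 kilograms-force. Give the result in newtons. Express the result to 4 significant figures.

391.6 kgf = 3840.28 N and 431.3 lbf = 1918.52 N.
3840.28 − 1918.52 ≈ 1922 N.

1922 N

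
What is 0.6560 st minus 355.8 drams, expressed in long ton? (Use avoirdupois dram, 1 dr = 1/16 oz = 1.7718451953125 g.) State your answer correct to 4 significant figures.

0.003480 long tons

0.6560 st = 0.00410000 long ton and 355.8 dr = 0.000620466 long ton.
0.00410000 − 0.000620466 ≈ 0.003480 long ton.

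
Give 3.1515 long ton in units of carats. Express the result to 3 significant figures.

1 long ton = 5.08023e+6 carats.
Thus 3.1515 × 5.08023e+6 ≈ 1.60e+7 ct.

1.60e+7 carats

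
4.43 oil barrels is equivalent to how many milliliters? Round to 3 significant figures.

704000 milliliters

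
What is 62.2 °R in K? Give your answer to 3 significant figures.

°R = K × 9/5.
Applying the formula gives 34.6 K.

34.6 K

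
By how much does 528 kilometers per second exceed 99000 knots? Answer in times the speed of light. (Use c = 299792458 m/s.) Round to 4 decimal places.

0.0016 times the speed of light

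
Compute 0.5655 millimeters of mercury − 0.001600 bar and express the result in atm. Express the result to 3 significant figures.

-0.000835 atmospheres

0.5655 mmHg = 0.000744079 atm and 0.001600 bar = 0.00157908 atm.
0.000744079 − 0.00157908 ≈ -0.000835 atm.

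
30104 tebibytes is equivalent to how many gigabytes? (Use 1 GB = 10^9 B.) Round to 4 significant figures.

3.310 × 10^7 GB

1 tebibyte = 1099.51 GB.
So 30104 × 1099.51 ≈ 3.310 × 10^7 GB.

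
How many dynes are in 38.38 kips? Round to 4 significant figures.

1.707e+10 dynes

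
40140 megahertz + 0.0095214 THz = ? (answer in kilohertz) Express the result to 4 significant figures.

4.966e+7 kHz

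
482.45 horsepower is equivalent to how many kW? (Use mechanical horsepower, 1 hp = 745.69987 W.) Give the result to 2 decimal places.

1 hp = 0.745700 kW.
So 482.45 × 0.745700 ≈ 359.76 kW.

359.76 kW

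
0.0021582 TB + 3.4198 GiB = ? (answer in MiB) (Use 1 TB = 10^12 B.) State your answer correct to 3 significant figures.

5560 MiB

0.0021582 TB = 2058.22 MiB and 3.4198 GiB = 3501.88 MiB.
2058.22 + 3501.88 ≈ 5560 MiB.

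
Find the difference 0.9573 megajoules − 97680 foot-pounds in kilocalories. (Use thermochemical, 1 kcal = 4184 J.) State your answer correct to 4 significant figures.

197.1 kcal

0.9573 MJ = 228.800 kcal and 97680 ft·lbf = 31.6530 kcal.
228.800 − 31.6530 ≈ 197.1 kcal.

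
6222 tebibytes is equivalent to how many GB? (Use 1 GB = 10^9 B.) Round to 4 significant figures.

6.841 × 10^6 gigabytes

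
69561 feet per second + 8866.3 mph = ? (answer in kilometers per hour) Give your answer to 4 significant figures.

69561 ft/s = 76327.9 km/h and 8866.3 mph = 14268.9 km/h.
76327.9 + 14268.9 ≈ 90600 km/h.

90600 km/h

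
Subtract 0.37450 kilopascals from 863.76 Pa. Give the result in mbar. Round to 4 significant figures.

4.893 millibar

863.76 Pa = 8.63760 mbar and 0.37450 kPa = 3.74500 mbar.
8.63760 − 3.74500 ≈ 4.893 mbar.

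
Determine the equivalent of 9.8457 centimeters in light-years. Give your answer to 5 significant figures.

1 cm = 1.05700 × 10^-18 light-years.
9.8457 × 1.05700 × 10^-18 ≈ 1.0407 × 10^-17 ly.

1.0407 × 10^-17 light-years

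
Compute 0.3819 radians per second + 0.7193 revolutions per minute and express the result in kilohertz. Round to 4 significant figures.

7.277e-5 kHz

0.3819 rad/s = 6.07813e-5 kHz and 0.7193 rpm = 1.19883e-5 kHz.
6.07813e-5 + 1.19883e-5 ≈ 7.277e-5 kHz.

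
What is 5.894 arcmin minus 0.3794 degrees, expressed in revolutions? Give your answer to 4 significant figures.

5.894 arcmin = 0.000272870 rev and 0.3794 ° = 0.00105389 rev.
0.000272870 − 0.00105389 ≈ -0.0007810 rev.

-0.0007810 rev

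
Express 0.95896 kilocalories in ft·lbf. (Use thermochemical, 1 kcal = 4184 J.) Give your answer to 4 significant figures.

1 kcal = 3085.96 ft·lbf.
Then 0.95896 × 3085.96 ≈ 2959 ft·lbf.

2959 foot-pounds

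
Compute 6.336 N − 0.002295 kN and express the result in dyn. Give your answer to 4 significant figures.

6.336 N = 633600 dyn and 0.002295 kN = 229500 dyn.
633600 − 229500 ≈ 404100 dyn.

404100 dyn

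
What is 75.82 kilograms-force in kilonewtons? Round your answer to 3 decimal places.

0.744 kilonewtons

1 kgf = 0.00980665 kilonewtons.
Thus 75.82 × 0.00980665 ≈ 0.744 kN.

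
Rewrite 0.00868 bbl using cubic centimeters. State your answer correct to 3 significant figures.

1 oil barrel = 158987 cm³.
Thus 0.00868 × 158987 ≈ 1380 cm³.

1380 cubic centimeters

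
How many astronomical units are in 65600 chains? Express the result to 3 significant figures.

1 chain = 1.34473e-10 au.
65600 × 1.34473e-10 ≈ 8.82e-6 au.

8.82e-6 au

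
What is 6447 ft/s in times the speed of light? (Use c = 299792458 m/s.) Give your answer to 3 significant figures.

6.55e-6 times the speed of light

1 ft/s = 1.01670e-9 c.
Thus 6447 × 1.01670e-9 ≈ 6.55e-6 c.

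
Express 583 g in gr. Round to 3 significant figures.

9000 gr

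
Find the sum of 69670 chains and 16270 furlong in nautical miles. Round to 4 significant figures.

2524 nautical miles

69670 chain = 756.770 nmi and 16270 furlong = 1767.28 nmi.
756.770 + 1767.28 ≈ 2524 nmi.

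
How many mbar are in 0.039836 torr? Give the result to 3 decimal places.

0.053 mbar

1 torr = 1.33322 mbar.
So 0.039836 × 1.33322 ≈ 0.053 mbar.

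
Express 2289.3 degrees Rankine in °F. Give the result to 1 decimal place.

°R = °F + 459.67.
Applying the formula gives 1829.6 °F.

1829.6 degrees Fahrenheit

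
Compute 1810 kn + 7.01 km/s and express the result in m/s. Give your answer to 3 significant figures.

1810 kn = 931.144 m/s and 7.01 km/s = 7010.00 m/s.
931.144 + 7010.00 ≈ 7940 m/s.

7940 m/s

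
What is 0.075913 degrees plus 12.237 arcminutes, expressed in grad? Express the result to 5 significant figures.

0.31096 grad

0.075913 ° = 0.0843478 grad and 12.237 arcmin = 0.226611 grad.
0.0843478 + 0.226611 ≈ 0.31096 grad.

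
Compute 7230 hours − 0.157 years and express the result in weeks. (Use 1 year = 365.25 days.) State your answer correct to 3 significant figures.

7230 h = 43.0357 wk and 0.157 yr = 8.19204 wk.
43.0357 − 8.19204 ≈ 34.8 wk.

34.8 wk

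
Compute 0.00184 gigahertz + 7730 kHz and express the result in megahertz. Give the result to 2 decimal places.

0.00184 GHz = 1.84000 MHz and 7730 kHz = 7.73000 MHz.
1.84000 + 7.73000 ≈ 9.57 MHz.

9.57 megahertz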